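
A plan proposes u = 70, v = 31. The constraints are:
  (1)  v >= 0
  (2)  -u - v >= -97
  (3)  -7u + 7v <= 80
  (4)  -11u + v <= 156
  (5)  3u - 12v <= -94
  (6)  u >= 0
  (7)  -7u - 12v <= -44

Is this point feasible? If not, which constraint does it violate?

not feasible — violates (2)

Constraint (2): -u - v = -101, which is not ≥ -97. All other constraints are satisfied.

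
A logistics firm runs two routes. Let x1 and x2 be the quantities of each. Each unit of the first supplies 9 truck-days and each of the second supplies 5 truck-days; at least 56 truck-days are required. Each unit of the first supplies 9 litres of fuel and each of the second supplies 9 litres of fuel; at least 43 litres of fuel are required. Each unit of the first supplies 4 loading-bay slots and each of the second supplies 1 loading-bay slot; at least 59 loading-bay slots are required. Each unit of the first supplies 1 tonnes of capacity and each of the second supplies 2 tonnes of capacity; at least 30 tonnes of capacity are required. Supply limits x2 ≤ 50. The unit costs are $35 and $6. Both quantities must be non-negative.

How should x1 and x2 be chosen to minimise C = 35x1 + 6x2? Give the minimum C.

x1 = 9/4, x2 = 50, minimum C = 1515/4

Vertices and C = 35x1 + 6x2:
  (30, 0) → C = 1050
  (88/7, 61/7) → C = 3446/7
  (9/4, 50) → C = 1515/4
The feasible region is unbounded (it extends along (1, 0)), but C strictly increases along every unbounded feasible direction, so there is no improving ray and the minimum is attained at a vertex.

The optimum lies where 4x1 + x2 = 59 and x2 = 50.
Solving simultaneously gives x1 = 9/4, x2 = 50.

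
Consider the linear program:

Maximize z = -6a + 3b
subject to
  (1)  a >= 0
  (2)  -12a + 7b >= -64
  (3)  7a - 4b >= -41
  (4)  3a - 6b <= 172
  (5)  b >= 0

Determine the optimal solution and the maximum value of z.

a = 0, b = 41/4, maximum z = 123/4

The feasible region is unbounded (it extends along (7, 12), (4, 7)), but z strictly decreases along every unbounded feasible direction, so there is no improving ray and the maximum is attained at a vertex.

At the optimal vertex, a = 0 and 7a - 4b = -41.
Solving simultaneously gives a = 0, b = 41/4.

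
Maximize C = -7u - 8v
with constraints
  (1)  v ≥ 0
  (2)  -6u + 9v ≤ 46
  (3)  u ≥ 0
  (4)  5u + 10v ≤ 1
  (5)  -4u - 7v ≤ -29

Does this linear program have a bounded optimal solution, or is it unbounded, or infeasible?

infeasible

The boundaries v = 0 and u = 0 meet at (0, 0), but that point violates -4u - 7v ≤ -29. Every candidate vertex is excluded by some other constraint, so the feasible region is empty.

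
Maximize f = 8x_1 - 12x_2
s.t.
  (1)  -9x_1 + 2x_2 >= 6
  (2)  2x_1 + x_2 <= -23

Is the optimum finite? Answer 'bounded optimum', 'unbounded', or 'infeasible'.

unbounded

From the feasible point (-4, -15), moving in the direction (-2, -9) keeps every constraint satisfied while f increases without bound.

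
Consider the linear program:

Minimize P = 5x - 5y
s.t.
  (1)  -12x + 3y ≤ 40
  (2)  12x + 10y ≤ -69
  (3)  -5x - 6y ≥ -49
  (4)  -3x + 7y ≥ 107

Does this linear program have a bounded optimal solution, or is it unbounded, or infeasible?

infeasible

The boundaries -12x + 3y = 40 and 12x + 10y = -69 meet at (-607/156, -29/13), but that point violates -3x + 7y ≥ 107. Every candidate vertex is excluded by some other constraint, so the feasible region is empty.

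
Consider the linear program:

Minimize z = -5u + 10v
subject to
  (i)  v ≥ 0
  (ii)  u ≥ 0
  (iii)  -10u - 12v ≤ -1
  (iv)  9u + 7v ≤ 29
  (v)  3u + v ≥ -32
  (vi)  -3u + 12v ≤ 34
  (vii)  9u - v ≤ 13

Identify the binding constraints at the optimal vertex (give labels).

(i) and (vii)

Extreme points and z = -5u + 10v:
  (1/10, 0) → z = -1/2
  (13/9, 0) → z = -65/9
  (0, 1/12) → z = 5/6
  (0, 17/6) → z = 85/3
  (110/129, 131/43) → z = 3380/129
  (5/3, 2) → z = 35/3

The minimum is at (13/9, 0). Substituting into each constraint, equality holds for (i) and (vii); the remaining constraints have slack.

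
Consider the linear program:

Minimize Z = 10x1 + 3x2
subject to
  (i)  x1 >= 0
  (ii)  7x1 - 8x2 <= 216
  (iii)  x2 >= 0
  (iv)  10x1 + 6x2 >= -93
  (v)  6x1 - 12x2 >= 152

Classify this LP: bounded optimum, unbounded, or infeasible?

Vertices and Z = 10x1 + 3x2:
  (216/7, 0) → Z = 2160/7
  (344/9, 58/9) → Z = 3614/9
  (76/3, 0) → Z = 760/3
The feasible region has finitely many vertices and no improving ray; the minimum is 760/3 at (76/3, 0).

bounded optimum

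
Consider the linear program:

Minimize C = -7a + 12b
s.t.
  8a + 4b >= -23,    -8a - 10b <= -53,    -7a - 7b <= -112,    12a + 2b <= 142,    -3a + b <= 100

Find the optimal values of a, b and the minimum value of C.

a = 11, b = 5, minimum C = -17

Feasible corners and C = -7a + 12b:
  (11, 5) → C = -17
  (-21, 37) → C = 591
  (-29/9, 271/3) → C = 9959/9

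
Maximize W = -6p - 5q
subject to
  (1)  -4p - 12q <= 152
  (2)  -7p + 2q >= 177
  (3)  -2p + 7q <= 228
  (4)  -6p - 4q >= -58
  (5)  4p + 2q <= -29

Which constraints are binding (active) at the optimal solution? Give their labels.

(1) and (3)

Feasible corners and W = -6p - 5q:
  (-607/23, -89/23) → W = 4087/23
  (-950/13, 152/13) → W = 380
  (-206/11, 505/22) → W = -53/22
  (-659/32, 427/16) → W = -79/8

The maximum is at (-950/13, 152/13). Substituting into each constraint, equality holds for (1) and (3); the remaining constraints have slack.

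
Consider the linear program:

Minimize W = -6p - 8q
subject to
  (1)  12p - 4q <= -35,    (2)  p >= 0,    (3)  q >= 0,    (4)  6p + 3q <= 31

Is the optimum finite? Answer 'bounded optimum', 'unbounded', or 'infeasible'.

bounded optimum

Feasible corners and W = -6p - 8q:
  (0, 35/4) → W = -70
  (19/60, 97/10) → W = -159/2
  (0, 31/3) → W = -248/3
The feasible region has finitely many vertices and no improving ray; the minimum is -248/3 at (0, 31/3).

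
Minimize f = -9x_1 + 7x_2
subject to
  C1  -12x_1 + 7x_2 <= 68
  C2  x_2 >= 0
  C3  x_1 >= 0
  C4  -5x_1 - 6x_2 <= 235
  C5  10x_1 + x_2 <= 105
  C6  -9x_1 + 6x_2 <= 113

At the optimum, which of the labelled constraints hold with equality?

C2 and C5

Feasible corners and f = -9x_1 + 7x_2:
  (0, 68/7) → f = 68
  (667/82, 970/41) → f = 7577/82
  (0, 0) → f = 0
  (21/2, 0) → f = -189/2

The minimum is at (21/2, 0). Substituting into each constraint, equality holds for C2 and C5; the remaining constraints have slack.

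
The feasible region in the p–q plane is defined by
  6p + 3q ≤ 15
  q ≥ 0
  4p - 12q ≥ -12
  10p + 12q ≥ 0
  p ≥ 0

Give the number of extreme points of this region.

4

Pairwise boundary intersections that survive every other constraint:
  (5/2, 0)
  (12/7, 11/7)
  (0, 0)
  (0, 1)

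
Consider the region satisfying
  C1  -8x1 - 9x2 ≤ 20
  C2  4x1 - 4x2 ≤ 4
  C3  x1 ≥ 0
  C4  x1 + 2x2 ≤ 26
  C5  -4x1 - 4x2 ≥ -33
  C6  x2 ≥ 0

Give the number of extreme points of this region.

Pairwise boundary intersections that survive every other constraint:
  (37/8, 29/8)
  (1, 0)
  (0, 33/4)
  (0, 0)

4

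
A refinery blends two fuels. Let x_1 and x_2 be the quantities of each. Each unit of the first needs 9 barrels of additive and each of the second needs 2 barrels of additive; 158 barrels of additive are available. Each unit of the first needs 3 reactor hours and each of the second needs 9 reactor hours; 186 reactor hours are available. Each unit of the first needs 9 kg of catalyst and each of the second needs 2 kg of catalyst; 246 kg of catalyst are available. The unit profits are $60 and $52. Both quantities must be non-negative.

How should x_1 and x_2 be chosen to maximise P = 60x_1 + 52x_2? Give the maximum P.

Feasible corners and P = 60x_1 + 52x_2:
  (0, 0) → P = 0
  (0, 62/3) → P = 3224/3
  (158/9, 0) → P = 3160/3
  (14, 16) → P = 1672

x_1 = 14, x_2 = 16, maximum P = 1672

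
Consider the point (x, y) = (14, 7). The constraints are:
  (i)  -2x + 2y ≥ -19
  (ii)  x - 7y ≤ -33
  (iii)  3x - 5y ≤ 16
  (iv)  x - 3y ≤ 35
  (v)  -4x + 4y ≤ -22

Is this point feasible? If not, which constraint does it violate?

(i): -14 ≥ -19 ✓
(ii): -35 ≤ -33 ✓
(iii): 7 ≤ 16 ✓
(iv): -7 ≤ 35 ✓
(v): -28 ≤ -22 ✓

feasible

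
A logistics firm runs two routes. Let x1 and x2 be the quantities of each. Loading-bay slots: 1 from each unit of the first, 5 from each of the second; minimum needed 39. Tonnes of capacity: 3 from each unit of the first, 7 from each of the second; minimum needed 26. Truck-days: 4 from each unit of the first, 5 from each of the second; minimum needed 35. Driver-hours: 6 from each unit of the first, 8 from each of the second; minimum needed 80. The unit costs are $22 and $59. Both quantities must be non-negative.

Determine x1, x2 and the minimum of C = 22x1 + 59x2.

Vertices and C = 22x1 + 59x2:
  (0, 10) → C = 590
  (39, 0) → C = 858
  (4, 7) → C = 501
The feasible region is unbounded (it extends along (0, 1), (1, 0)), but C strictly increases along every unbounded feasible direction, so there is no improving ray and the minimum is attained at a vertex.

The binding constraints are x1 + 5x2 = 39 and 6x1 + 8x2 = 80.
Solving simultaneously gives x1 = 4, x2 = 7.

x1 = 4, x2 = 7, minimum C = 501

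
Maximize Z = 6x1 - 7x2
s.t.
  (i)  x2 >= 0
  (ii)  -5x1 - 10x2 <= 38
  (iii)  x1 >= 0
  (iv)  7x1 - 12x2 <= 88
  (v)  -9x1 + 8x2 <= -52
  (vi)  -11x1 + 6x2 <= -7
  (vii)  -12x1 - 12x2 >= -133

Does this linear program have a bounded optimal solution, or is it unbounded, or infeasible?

Extreme points and Z = 6x1 - 7x2:
  (52/9, 0) → Z = 104/3
  (133/12, 0) → Z = 133/2
  (422/51, 191/68) → Z = 2039/68
The feasible region has finitely many vertices and no improving ray; the maximum is 133/2 at (133/12, 0).

bounded optimum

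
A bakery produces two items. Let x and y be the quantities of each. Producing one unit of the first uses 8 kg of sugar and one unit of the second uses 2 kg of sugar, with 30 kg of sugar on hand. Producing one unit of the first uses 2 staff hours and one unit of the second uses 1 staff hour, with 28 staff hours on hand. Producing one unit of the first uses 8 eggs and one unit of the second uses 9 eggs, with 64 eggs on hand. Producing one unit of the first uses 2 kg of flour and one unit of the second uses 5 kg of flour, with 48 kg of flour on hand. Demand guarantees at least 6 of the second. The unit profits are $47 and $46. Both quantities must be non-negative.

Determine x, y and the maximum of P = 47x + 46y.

The optimum lies where 8x + 9y = 64 and y = 6.
Solving simultaneously gives x = 5/4, y = 6.

x = 5/4, y = 6, maximum P = 1339/4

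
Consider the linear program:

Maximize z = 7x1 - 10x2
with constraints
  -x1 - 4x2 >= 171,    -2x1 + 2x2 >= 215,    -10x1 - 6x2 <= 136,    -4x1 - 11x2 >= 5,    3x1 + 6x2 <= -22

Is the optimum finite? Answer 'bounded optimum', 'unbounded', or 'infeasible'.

The boundaries -x1 - 4x2 = 171 and -2x1 + 2x2 = 215 meet at (-601/5, -127/10), but that point violates -10x1 - 6x2 ≤ 136. Every candidate vertex is excluded by some other constraint, so the feasible region is empty.

infeasible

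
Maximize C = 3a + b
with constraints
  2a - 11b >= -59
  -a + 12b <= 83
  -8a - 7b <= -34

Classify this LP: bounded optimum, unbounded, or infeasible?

From the feasible point (205/13, 107/13), moving in the direction (12, 1) keeps every constraint satisfied while C increases without bound.

unbounded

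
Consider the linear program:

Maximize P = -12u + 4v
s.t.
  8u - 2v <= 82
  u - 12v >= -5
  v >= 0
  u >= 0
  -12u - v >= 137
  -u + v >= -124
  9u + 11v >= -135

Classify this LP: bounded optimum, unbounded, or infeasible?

The boundaries 8u - 2v = 82 and u - 12v = -5 meet at (497/47, 61/47), but that point violates -12u - v ≥ 137. Every candidate vertex is excluded by some other constraint, so the feasible region is empty.

infeasible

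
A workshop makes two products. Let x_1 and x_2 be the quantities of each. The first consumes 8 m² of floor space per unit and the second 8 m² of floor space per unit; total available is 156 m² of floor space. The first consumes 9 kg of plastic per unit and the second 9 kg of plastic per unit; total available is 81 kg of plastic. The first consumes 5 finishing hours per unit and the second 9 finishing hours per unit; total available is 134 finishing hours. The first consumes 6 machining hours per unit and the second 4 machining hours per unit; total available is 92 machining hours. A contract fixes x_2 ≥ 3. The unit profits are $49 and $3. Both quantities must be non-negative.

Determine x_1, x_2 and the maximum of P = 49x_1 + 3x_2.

Extreme points and P = 49x_1 + 3x_2:
  (0, 9) → P = 27
  (0, 3) → P = 9
  (6, 3) → P = 303

The optimum lies where 9x_1 + 9x_2 = 81 and x_2 = 3.
Solving simultaneously gives x_1 = 6, x_2 = 3.

x_1 = 6, x_2 = 3, maximum P = 303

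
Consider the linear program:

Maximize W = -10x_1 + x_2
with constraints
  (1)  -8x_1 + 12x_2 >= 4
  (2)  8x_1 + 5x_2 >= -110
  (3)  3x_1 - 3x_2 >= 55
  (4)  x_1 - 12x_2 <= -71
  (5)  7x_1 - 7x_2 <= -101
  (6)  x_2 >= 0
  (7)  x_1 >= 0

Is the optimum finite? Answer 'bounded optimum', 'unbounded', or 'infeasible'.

Constraints 3x_1 - 3x_2 ≥ 55 and 7x_1 - 7x_2 ≤ -101 have parallel boundaries but demand opposite sides — no point can satisfy both, so the region is empty.

infeasible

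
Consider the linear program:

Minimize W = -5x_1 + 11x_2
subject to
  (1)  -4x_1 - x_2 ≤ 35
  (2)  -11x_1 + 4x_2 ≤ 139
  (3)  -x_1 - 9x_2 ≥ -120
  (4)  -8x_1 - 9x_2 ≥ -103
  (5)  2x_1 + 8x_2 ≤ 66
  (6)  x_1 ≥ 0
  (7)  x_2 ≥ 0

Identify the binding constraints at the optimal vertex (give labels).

Corner points and W = -5x_1 + 11x_2:
  (5, 7) → W = 52
  (103/8, 0) → W = -515/8
  (0, 33/4) → W = 363/4
  (0, 0) → W = 0

The minimum is at (103/8, 0). Substituting into each constraint, equality holds for (4) and (7); the remaining constraints have slack.

(4) and (7)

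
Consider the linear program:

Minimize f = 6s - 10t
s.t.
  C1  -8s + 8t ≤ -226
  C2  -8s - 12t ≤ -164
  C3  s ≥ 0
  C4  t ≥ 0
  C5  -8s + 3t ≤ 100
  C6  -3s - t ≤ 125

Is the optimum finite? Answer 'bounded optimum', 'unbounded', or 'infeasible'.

unbounded

From the feasible point (113/4, 0), moving in the direction (8, 8) keeps every constraint satisfied while f decreases without bound.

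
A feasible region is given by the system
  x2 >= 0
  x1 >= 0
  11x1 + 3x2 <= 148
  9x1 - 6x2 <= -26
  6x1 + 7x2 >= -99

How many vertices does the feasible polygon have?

The feasible vertices (each the meet of two boundaries and inside every other half-plane) are:
  (0, 148/3)
  (0, 13/3)
  (270/31, 1618/93)

3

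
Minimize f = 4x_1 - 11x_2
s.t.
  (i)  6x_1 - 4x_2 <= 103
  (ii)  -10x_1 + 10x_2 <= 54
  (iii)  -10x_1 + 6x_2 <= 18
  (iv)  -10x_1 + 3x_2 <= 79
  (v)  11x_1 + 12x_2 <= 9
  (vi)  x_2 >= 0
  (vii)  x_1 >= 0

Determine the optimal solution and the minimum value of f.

Extreme points and f = 4x_1 - 11x_2:
  (9/11, 0) → f = 36/11
  (0, 3/4) → f = -33/4
  (0, 0) → f = 0

x_1 = 0, x_2 = 3/4, minimum f = -33/4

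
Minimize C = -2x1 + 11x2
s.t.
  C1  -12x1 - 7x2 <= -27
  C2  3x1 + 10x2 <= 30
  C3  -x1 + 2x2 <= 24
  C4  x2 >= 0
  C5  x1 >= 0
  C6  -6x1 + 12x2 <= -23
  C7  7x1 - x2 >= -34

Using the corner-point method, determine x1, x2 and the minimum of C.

Corner points and C = -2x1 + 11x2:
  (10, 0) → C = -20
  (295/48, 37/32) → C = 41/96
  (23/6, 0) → C = -23/3

x1 = 10, x2 = 0, minimum C = -20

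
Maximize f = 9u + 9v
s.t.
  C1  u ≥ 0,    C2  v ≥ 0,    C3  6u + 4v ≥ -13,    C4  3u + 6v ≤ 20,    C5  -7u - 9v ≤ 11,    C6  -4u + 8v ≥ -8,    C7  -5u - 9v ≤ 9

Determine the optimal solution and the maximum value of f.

Feasible corners and f = 9u + 9v:
  (0, 0) → f = 0
  (0, 10/3) → f = 30
  (2, 0) → f = 18
  (13/3, 7/6) → f = 99/2

u = 13/3, v = 7/6, maximum f = 99/2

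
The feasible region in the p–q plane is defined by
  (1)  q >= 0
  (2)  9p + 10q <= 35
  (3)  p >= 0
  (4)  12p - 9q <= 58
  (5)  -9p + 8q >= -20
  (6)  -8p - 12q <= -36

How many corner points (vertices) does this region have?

3

Intersecting each pair of boundary lines and keeping only the points that satisfy every inequality leaves:
  (0, 7/2)
  (15/7, 11/7)
  (0, 3)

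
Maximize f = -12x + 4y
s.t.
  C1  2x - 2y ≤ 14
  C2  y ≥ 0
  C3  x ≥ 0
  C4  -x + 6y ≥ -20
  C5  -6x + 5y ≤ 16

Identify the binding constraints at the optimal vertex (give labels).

C3 and C5

Corner points and f = -12x + 4y:
  (7, 0) → f = -84
  (0, 0) → f = 0
  (0, 16/5) → f = 64/5
The feasible region is unbounded (it extends along (5, 6), (1, 1)), but f strictly decreases along every unbounded feasible direction, so there is no improving ray and the maximum is attained at a vertex.

The maximum is at (0, 16/5). Substituting into each constraint, equality holds for C3 and C5; the remaining constraints have slack.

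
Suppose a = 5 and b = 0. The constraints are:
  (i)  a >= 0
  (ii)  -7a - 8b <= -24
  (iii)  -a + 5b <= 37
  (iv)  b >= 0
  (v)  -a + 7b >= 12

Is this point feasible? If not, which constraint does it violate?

not feasible — violates (v)

Constraint (v): -a + 7b = -5, which is not ≥ 12. All other constraints are satisfied.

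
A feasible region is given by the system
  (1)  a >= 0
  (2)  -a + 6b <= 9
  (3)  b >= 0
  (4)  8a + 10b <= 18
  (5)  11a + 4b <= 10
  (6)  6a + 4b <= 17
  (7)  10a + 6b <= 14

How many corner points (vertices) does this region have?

Intersecting each pair of boundary lines and keeping only the points that satisfy every inequality leaves:
  (0, 3/2)
  (0, 0)
  (9/29, 45/29)
  (10/11, 0)
  (14/39, 59/39)

5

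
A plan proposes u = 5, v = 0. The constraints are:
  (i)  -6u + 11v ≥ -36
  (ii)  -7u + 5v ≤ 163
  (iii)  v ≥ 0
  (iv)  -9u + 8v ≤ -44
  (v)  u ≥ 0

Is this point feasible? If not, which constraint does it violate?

(i): -30 ≥ -36 ✓
(ii): -35 ≤ 163 ✓
(iii): 0 ≥ 0 ✓
(iv): -45 ≤ -44 ✓
(v): 5 ≥ 0 ✓

feasible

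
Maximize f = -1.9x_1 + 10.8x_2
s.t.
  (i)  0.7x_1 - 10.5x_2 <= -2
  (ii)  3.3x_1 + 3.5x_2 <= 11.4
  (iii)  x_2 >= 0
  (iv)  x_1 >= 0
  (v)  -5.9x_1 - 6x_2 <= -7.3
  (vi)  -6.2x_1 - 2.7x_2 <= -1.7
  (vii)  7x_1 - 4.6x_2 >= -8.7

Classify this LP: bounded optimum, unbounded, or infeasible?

bounded optimum

Feasible corners and f = -1.9x_1 + 10.8x_2:
  (161/53, 729/1855) → f = -28333/18550
  (431/441, 1691/6615) → f = 19931/22050
  (2199/3968, 10851/3968) → f = 1130127/39680
  (0, 73/60) → f = 13.14
  (0, 87/46) → f = 2349/115
The feasible region has finitely many vertices and no improving ray; the maximum is 1130127/39680 at (2199/3968, 10851/3968).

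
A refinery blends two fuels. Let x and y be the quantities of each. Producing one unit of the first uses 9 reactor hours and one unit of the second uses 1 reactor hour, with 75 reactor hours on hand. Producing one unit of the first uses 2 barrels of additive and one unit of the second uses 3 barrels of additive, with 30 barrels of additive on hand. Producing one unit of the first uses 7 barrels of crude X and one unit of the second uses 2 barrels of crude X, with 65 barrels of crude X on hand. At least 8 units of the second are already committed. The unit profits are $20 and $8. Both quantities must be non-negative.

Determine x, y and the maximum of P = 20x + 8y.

x = 3, y = 8, maximum P = 124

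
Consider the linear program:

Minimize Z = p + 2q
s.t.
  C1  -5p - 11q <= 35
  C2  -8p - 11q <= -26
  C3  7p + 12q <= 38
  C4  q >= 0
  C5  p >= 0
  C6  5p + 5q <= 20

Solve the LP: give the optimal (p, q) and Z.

Extreme points and Z = p + 2q:
  (13/4, 0) → Z = 13/4
  (0, 26/11) → Z = 52/11
  (0, 19/6) → Z = 19/3
  (2, 2) → Z = 6
  (4, 0) → Z = 4

The binding constraints are -8p - 11q = -26 and q = 0.
Solving simultaneously gives p = 13/4, q = 0.

p = 13/4, q = 0, minimum Z = 13/4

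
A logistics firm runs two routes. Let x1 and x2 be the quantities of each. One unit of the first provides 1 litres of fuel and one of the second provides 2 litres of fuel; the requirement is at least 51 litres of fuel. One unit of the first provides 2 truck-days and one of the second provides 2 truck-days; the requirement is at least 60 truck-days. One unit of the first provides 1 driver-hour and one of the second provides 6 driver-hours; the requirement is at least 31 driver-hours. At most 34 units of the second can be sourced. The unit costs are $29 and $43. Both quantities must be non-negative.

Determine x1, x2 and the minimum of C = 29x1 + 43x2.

x1 = 9, x2 = 21, minimum C = 1164

Extreme points and C = 29x1 + 43x2:
  (0, 30) → C = 1290
  (0, 34) → C = 1462
  (51, 0) → C = 1479
  (9, 21) → C = 1164
The feasible region is unbounded (it extends along (1, 0)), but C strictly increases along every unbounded feasible direction, so there is no improving ray and the minimum is attained at a vertex.

The binding constraints are x1 + 2x2 = 51 and 2x1 + 2x2 = 60.
Solving simultaneously gives x1 = 9, x2 = 21.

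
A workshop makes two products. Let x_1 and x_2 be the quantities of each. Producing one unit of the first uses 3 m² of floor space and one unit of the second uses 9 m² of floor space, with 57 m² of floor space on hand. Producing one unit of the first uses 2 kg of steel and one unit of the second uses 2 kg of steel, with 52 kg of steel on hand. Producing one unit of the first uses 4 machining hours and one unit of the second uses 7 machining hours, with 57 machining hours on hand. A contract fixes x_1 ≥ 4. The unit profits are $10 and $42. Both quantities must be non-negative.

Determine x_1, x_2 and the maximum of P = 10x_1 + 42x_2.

Corner points and P = 10x_1 + 42x_2:
  (57/4, 0) → P = 285/2
  (4, 0) → P = 40
  (38/5, 19/5) → P = 1178/5
  (4, 5) → P = 250

x_1 = 4, x_2 = 5, maximum P = 250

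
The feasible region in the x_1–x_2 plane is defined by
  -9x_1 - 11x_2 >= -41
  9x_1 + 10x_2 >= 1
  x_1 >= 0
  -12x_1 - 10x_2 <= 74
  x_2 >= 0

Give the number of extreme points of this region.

Of the 10 pairwise boundary intersections, those satisfying every inequality are:
  (0, 41/11)
  (41/9, 0)
  (0, 1/10)
  (1/9, 0)

4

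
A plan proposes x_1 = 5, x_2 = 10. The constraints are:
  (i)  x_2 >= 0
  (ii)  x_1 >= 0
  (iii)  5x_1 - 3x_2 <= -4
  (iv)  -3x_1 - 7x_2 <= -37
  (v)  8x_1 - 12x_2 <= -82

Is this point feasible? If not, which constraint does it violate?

not feasible — violates (v)

Constraint (v): 8x_1 - 12x_2 = -80, which is not ≤ -82. All other constraints are satisfied.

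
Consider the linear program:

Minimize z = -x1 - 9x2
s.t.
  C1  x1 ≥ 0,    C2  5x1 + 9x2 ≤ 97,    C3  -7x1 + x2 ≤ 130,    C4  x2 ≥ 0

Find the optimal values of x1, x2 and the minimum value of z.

x1 = 0, x2 = 97/9, minimum z = -97

Feasible corners and z = -x1 - 9x2:
  (0, 97/9) → z = -97
  (0, 0) → z = 0
  (97/5, 0) → z = -97/5

The binding constraints are x1 = 0 and 5x1 + 9x2 = 97.
Solving simultaneously gives x1 = 0, x2 = 97/9.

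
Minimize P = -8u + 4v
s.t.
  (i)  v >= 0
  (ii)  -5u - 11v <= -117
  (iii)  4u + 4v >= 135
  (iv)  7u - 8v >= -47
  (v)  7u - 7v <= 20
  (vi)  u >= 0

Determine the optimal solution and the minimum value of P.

u = 489/7, v = 67, minimum P = -2036/7

Corner points and P = -8u + 4v:
  (223/15, 1133/60) → P = -217/5
  (1025/56, 865/56) → P = -1185/14
  (489/7, 67) → P = -2036/7

The binding constraints are 7u - 8v = -47 and 7u - 7v = 20.
Solving simultaneously gives u = 489/7, v = 67.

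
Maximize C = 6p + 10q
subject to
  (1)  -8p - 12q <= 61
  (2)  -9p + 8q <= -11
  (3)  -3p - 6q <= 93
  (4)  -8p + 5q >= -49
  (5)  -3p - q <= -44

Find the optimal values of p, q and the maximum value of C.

p = 337/19, q = 353/19, maximum C = 5552/19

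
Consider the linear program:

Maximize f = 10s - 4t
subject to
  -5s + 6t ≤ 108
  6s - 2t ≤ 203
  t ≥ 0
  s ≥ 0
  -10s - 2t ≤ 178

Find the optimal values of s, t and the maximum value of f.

s = 203/6, t = 0, maximum f = 1015/3

Extreme points and f = 10s - 4t:
  (717/13, 1663/26) → f = 3844/13
  (0, 18) → f = -72
  (203/6, 0) → f = 1015/3
  (0, 0) → f = 0

The optimum lies where 6s - 2t = 203 and t = 0.
Solving simultaneously gives s = 203/6, t = 0.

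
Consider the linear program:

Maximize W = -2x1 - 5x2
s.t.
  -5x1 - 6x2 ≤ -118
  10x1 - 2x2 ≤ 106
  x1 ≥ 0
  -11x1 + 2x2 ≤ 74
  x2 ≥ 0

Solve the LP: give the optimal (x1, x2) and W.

Corner points and W = -2x1 - 5x2:
  (436/35, 65/7) → W = -2497/35
  (0, 59/3) → W = -295/3
  (0, 37) → W = -185
The feasible region is unbounded (it extends along (1, 5), (2, 11)), but W strictly decreases along every unbounded feasible direction, so there is no improving ray and the maximum is attained at a vertex.

The binding constraints are -5x1 - 6x2 = -118 and 10x1 - 2x2 = 106.
Solving simultaneously gives x1 = 436/35, x2 = 65/7.

x1 = 436/35, x2 = 65/7, maximum W = -2497/35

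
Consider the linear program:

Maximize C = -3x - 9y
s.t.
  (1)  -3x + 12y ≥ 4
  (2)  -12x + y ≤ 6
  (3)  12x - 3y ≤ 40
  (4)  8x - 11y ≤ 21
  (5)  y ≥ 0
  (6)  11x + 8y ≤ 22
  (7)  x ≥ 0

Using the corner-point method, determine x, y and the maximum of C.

Corner points and C = -3x - 9y:
  (58/39, 55/78) → C = -281/26
  (0, 1/3) → C = -3
  (0, 11/4) → C = -99/4

The optimum lies where -3x + 12y = 4 and x = 0.
Solving simultaneously gives x = 0, y = 1/3.

x = 0, y = 1/3, maximum C = -3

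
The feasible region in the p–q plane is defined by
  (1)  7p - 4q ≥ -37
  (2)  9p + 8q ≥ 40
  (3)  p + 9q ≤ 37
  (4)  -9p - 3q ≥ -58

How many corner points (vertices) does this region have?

3

Intersecting each pair of boundary lines and keeping only the points that satisfy every inequality leaves:
  (64/73, 293/73)
  (344/45, -18/5)
  (137/26, 275/78)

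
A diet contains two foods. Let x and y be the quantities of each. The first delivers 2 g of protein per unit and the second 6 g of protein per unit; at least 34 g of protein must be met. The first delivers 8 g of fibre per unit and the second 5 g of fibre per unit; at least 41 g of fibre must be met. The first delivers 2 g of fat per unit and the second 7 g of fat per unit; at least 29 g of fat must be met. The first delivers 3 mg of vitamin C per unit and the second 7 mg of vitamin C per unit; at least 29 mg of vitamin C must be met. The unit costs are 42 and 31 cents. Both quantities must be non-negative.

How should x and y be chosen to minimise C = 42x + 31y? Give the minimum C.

Vertices and C = 42x + 31y:
  (0, 41/5) → C = 1271/5
  (17, 0) → C = 714
  (2, 5) → C = 239
The feasible region is unbounded (it extends along (0, 1), (1, 0)), but C strictly increases along every unbounded feasible direction, so there is no improving ray and the minimum is attained at a vertex.

At the optimal vertex, 2x + 6y = 34 and 8x + 5y = 41.
Solving simultaneously gives x = 2, y = 5.

x = 2, y = 5, minimum C = 239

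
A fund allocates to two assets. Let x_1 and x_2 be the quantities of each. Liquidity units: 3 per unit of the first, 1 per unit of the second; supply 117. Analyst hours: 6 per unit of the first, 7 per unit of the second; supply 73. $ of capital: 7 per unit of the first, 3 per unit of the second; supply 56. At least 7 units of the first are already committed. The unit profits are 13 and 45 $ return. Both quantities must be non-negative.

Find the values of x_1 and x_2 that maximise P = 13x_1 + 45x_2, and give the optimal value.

Extreme points and P = 13x_1 + 45x_2:
  (8, 0) → P = 104
  (7, 0) → P = 91
  (7, 7/3) → P = 196

The optimum lies where 7x_1 + 3x_2 = 56 and x_1 = 7.
Solving simultaneously gives x_1 = 7, x_2 = 7/3.

x_1 = 7, x_2 = 7/3, maximum P = 196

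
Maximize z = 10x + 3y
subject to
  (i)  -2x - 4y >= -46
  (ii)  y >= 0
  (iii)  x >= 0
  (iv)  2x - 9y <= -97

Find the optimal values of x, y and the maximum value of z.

Extreme points and z = 10x + 3y:
  (0, 23/2) → z = 69/2
  (1, 11) → z = 43
  (0, 97/9) → z = 97/3

The optimum lies where -2x - 4y = -46 and 2x - 9y = -97.
Solving simultaneously gives x = 1, y = 11.

x = 1, y = 11, maximum z = 43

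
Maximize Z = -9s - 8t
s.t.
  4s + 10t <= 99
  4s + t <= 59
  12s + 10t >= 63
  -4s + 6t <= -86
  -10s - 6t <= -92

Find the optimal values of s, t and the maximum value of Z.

s = 131/7, t = -111/7, maximum Z = -291/7

Extreme points and Z = -9s - 8t:
  (110/7, -27/7) → Z = -774/7
  (131/7, -111/7) → Z = -291/7
  (89/7, -41/7) → Z = -473/7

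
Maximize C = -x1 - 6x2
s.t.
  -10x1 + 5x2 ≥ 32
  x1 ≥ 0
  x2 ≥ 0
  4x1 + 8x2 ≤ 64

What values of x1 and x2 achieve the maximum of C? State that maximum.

The binding constraints are -10x1 + 5x2 = 32 and x1 = 0.
Solving simultaneously gives x1 = 0, x2 = 32/5.

x1 = 0, x2 = 32/5, maximum C = -192/5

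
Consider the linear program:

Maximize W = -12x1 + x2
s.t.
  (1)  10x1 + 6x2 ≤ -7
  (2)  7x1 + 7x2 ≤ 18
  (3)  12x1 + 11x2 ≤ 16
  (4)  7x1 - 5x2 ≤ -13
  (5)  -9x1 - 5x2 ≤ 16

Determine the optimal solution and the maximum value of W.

x1 = -256/39, x2 = 112/13, maximum W = 1136/13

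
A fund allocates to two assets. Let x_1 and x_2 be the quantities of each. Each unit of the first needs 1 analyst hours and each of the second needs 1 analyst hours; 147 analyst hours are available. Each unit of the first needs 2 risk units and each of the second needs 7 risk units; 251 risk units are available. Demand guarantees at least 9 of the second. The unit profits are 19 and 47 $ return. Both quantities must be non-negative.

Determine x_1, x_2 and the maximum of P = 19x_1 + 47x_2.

x_1 = 94, x_2 = 9, maximum P = 2209

Vertices and P = 19x_1 + 47x_2:
  (0, 251/7) → P = 11797/7
  (0, 9) → P = 423
  (94, 9) → P = 2209

At the optimal vertex, 2x_1 + 7x_2 = 251 and x_2 = 9.
Solving simultaneously gives x_1 = 94, x_2 = 9.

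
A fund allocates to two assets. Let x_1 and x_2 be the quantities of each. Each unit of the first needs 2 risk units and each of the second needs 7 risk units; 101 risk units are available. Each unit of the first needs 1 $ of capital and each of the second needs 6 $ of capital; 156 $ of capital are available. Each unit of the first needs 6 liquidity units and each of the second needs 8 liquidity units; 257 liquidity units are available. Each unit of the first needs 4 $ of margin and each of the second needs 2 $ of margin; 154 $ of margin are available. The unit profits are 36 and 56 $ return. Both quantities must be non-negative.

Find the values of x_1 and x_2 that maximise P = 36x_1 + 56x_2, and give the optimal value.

Vertices and P = 36x_1 + 56x_2:
  (0, 0) → P = 0
  (0, 101/7) → P = 808
  (77/2, 0) → P = 1386
  (73/2, 4) → P = 1538

The optimum lies where 2x_1 + 7x_2 = 101 and 4x_1 + 2x_2 = 154.
Solving simultaneously gives x_1 = 73/2, x_2 = 4.

x_1 = 73/2, x_2 = 4, maximum P = 1538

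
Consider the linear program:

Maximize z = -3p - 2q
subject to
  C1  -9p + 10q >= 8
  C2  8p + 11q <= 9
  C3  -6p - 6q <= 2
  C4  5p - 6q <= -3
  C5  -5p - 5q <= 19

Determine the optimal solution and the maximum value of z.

p = -38/9, q = 35/9, maximum z = 44/9

Corner points and z = -3p - 2q:
  (2/179, 145/179) → z = -296/179
  (-34/57, 5/19) → z = 24/19
  (-38/9, 35/9) → z = 44/9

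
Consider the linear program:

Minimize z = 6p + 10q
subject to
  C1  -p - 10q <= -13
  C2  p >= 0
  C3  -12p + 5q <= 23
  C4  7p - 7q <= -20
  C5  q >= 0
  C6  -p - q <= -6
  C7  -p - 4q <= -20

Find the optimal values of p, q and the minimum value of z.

Extreme points and z = 6p + 10q:
  (7/17, 95/17) → z = 992/17
  (12/7, 32/7) → z = 56
  (4/3, 14/3) → z = 164/3
The feasible region is unbounded (it extends along (1, 1), (5, 12)), but z strictly increases along every unbounded feasible direction, so there is no improving ray and the minimum is attained at a vertex.

p = 4/3, q = 14/3, minimum z = 164/3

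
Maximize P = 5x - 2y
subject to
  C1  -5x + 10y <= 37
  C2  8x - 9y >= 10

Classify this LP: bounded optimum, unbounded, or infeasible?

unbounded

From the feasible point (433/35, 346/35), moving in the direction (10, 5) keeps every constraint satisfied while P increases without bound.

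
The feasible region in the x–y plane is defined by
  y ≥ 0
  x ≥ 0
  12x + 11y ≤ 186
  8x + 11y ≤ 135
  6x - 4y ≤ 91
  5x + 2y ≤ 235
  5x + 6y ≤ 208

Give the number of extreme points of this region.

5

Intersecting each pair of boundary lines and keeping only the points that satisfy every inequality leaves:
  (0, 0)
  (91/6, 0)
  (0, 135/11)
  (51/4, 3)
  (1745/114, 4/19)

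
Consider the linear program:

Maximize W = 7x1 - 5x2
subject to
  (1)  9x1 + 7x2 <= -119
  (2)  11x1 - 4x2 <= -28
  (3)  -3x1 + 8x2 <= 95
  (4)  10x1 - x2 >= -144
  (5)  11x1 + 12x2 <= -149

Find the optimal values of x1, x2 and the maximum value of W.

Extreme points and W = 7x1 - 5x2:
  (-672/113, -1057/113) → W = 581/113
  (-385/31, -32/31) → W = -2535/31
  (-548/29, -1304/29) → W = 2684/29
  (-1877/131, 94/131) → W = -13609/131

At the optimal vertex, 11x1 - 4x2 = -28 and 10x1 - x2 = -144.
Solving simultaneously gives x1 = -548/29, x2 = -1304/29.

x1 = -548/29, x2 = -1304/29, maximum W = 2684/29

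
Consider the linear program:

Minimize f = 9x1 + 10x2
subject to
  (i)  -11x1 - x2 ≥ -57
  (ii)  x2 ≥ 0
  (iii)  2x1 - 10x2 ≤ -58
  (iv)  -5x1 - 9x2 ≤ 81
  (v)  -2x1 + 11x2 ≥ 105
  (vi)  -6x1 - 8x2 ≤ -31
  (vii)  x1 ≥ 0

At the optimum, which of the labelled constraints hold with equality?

Extreme points and f = 9x1 + 10x2:
  (174/41, 423/41) → f = 5796/41
  (0, 57) → f = 570
  (0, 105/11) → f = 1050/11

The minimum is at (0, 105/11). Substituting into each constraint, equality holds for (v) and (vii); the remaining constraints have slack.

(v) and (vii)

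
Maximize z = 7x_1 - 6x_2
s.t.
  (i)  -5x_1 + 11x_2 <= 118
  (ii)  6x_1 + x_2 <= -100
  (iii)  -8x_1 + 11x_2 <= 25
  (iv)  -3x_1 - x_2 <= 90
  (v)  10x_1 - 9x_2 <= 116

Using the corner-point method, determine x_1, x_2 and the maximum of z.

Extreme points and z = 7x_1 - 6x_2:
  (-1125/74, -325/37) → z = -3975/74
  (-49/4, -53/2) → z = 293/4
  (-1015/41, -645/41) → z = -3235/41
  (-694/37, -1248/37) → z = 2630/37

The optimum lies where 6x_1 + x_2 = -100 and 10x_1 - 9x_2 = 116.
Solving simultaneously gives x_1 = -49/4, x_2 = -53/2.

x_1 = -49/4, x_2 = -53/2, maximum z = 293/4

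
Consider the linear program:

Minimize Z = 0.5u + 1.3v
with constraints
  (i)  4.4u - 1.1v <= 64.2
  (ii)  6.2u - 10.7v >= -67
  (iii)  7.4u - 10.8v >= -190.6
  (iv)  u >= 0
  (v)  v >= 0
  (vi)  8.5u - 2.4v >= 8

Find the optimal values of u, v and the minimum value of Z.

Extreme points and Z = 0.5u + 1.3v:
  (38032/2013, 34642/2013) → Z = 106751/3355
  (321/22, 0) → Z = 321/44
  (24640/7607, 61910/7607) → Z = 92803/7607
  (16/17, 0) → Z = 8/17

The binding constraints are v = 0 and 8.5u - 2.4v = 8.
Solving simultaneously gives u = 16/17, v = 0.

u = 16/17, v = 0, minimum Z = 8/17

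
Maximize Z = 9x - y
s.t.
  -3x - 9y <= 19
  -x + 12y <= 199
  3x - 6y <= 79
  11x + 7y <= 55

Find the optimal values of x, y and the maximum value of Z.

Vertices and Z = 9x - y:
  (-673/15, 578/45) → Z = -18749/45
  (314/39, -187/39) → Z = 3013/39
  (-733/139, 2244/139) → Z = -8841/139

x = 314/39, y = -187/39, maximum Z = 3013/39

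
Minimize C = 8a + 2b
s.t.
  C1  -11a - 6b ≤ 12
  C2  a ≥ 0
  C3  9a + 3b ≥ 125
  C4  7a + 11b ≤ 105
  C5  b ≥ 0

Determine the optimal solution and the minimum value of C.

Vertices and C = 8a + 2b:
  (530/39, 35/39) → C = 4310/39
  (125/9, 0) → C = 1000/9
  (15, 0) → C = 120

The optimum lies where 9a + 3b = 125 and 7a + 11b = 105.
Solving simultaneously gives a = 530/39, b = 35/39.

a = 530/39, b = 35/39, minimum C = 4310/39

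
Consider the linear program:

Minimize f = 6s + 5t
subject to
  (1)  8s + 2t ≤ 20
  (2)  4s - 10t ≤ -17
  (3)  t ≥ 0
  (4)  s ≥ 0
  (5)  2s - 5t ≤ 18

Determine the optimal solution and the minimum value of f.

s = 0, t = 17/10, minimum f = 17/2

The optimum lies where 4s - 10t = -17 and s = 0.
Solving simultaneously gives s = 0, t = 17/10.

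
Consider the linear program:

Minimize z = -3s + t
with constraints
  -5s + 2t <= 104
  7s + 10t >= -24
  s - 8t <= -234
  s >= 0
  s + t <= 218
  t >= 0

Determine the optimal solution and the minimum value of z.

s = 1510/9, t = 452/9, minimum z = -4078/9

Feasible corners and z = -3s + t:
  (0, 52) → z = 52
  (332/7, 1194/7) → z = 198/7
  (0, 117/4) → z = 117/4
  (1510/9, 452/9) → z = -4078/9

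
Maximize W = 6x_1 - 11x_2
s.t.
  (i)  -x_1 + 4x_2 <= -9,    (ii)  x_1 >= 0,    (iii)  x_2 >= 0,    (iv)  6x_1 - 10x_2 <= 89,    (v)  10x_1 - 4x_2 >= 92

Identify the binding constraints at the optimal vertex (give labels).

Feasible corners and W = 6x_1 - 11x_2:
  (19, 5/2) → W = 173/2
  (83/9, 1/18) → W = 985/18
  (89/6, 0) → W = 89
  (46/5, 0) → W = 276/5

The maximum is at (89/6, 0). Substituting into each constraint, equality holds for (iii) and (iv); the remaining constraints have slack.

(iii) and (iv)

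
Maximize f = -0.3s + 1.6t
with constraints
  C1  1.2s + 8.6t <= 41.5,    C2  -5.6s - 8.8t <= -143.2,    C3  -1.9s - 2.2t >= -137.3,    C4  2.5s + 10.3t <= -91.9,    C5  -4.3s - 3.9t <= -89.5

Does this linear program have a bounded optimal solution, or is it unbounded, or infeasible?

Corner points and f = -0.3s + 1.6t:
  (203, -1242/11) → f = -26571/110
  (14273/223, -5454/223) → f = -130083/2230
  (7697/67, -2466/67) → f = -62547/670
The feasible region has finitely many vertices and no improving ray; the maximum is -130083/2230 at (14273/223, -5454/223).

bounded optimum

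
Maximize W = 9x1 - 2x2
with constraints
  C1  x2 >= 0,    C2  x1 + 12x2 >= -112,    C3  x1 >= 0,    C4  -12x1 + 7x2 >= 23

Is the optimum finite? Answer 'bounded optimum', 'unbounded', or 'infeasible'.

From the feasible point (0, 23/7), moving in the direction (7, 12) keeps every constraint satisfied while W increases without bound.

unbounded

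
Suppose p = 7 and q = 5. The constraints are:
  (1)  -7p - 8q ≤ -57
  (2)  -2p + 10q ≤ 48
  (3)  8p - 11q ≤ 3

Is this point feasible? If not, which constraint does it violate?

(1): -89 ≤ -57 ✓
(2): 36 ≤ 48 ✓
(3): 1 ≤ 3 ✓

feasible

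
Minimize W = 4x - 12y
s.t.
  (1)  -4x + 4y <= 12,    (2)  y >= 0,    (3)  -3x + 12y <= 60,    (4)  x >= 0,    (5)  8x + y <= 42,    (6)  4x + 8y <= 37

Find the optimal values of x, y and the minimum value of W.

Corner points and W = 4x - 12y:
  (0, 3) → W = -36
  (13/12, 49/12) → W = -134/3
  (0, 0) → W = 0
  (21/4, 0) → W = 21
  (299/60, 32/15) → W = -17/3

x = 13/12, y = 49/12, minimum W = -134/3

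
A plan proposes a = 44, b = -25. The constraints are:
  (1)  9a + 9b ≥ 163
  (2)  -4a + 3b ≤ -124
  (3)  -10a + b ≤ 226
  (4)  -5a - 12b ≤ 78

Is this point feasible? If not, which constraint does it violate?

not feasible — violates (4)

Constraint (4): -5a - 12b = 80, which is not ≤ 78. All other constraints are satisfied.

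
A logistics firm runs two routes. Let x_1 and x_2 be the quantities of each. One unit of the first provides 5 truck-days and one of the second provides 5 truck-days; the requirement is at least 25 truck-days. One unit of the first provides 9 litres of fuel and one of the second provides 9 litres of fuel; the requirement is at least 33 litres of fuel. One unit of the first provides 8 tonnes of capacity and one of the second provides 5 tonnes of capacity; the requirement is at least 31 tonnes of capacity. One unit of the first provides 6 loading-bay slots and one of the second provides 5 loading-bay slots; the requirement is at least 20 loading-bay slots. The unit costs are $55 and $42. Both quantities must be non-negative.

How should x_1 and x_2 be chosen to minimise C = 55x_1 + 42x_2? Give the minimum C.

x_1 = 2, x_2 = 3, minimum C = 236

The feasible region is unbounded (it extends along (0, 1), (1, 0)), but C strictly increases along every unbounded feasible direction, so there is no improving ray and the minimum is attained at a vertex.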